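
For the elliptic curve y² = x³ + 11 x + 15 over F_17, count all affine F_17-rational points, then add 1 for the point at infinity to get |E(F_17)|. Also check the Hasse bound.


Affine points = {(0, 7), (0, 10), (4, 2), (4, 15), (5, 5), (5, 12), (6, 5), (6, 12), (13, 3), (13, 14), (15, 6), (15, 11)}; affine count = 12; |E(F_17)| = 13.

Discriminant check: Δ ∝ 4a³ + 27b² = 4·11³ + 27·15² = 4·1331 + 27·225 ≡ 9 (mod 17). Nonzero ⇒ E is nonsingular.
For each x ∈ F_17, compute rhs = x³ + 11·x + 15 mod 17, then count y ∈ F_17 with y² ≡ rhs.
  x = 0: rhs = 15, matching y values: 7, 10 (2 points).
  x = 1: rhs = 10, matching y values: none (0 points).
  x = 2: rhs = 11, matching y values: none (0 points).
  x = 3: rhs = 7, matching y values: none (0 points).
  x = 4: rhs = 4, matching y values: 2, 15 (2 points).
  x = 5: rhs = 8, matching y values: 5, 12 (2 points).
  x = 6: rhs = 8, matching y values: 5, 12 (2 points).
  x = 7: rhs = 10, matching y values: none (0 points).
  x = 8: rhs = 3, matching y values: none (0 points).
  x = 9: rhs = 10, matching y values: none (0 points).
  x = 10: rhs = 3, matching y values: none (0 points).
  x = 11: rhs = 5, matching y values: none (0 points).
  x = 12: rhs = 5, matching y values: none (0 points).
  x = 13: rhs = 9, matching y values: 3, 14 (2 points).
  x = 14: rhs = 6, matching y values: none (0 points).
  x = 15: rhs = 2, matching y values: 6, 11 (2 points).
  x = 16: rhs = 3, matching y values: none (0 points).
Total affine count: 12.
Full point count |E(F_17)| = 12 + 1 = 13.
Hasse bound: |13 − (17+1)| = |-5| = 5 ≤ 2√17 ≈ 8.2462 ✓.


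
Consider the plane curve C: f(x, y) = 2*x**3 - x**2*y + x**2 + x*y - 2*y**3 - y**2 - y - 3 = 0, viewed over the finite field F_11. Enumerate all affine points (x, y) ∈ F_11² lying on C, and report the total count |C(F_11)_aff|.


Affine F_11-points: {(0, 9), (1, 0), (1, 2), (1, 3), (2, 1), (2, 3), (4, 4), (5, 4), (6, 9), (7, 5), (8, 6), (9, 3), (9, 4), (9, 9), (10, 10)}; count = 15.

For each of the 121 pairs (x, y) ∈ F_11², evaluate f(x, y) mod 11. Record the zeros.
  x = 0: [0↦8, 1↦4, 2↦8, 3↦8, 4↦3, 5↦3, 6↦7, 7↦3, 8↦1, 9↦0, 10↦10]  zeros at y ∈ {9}
  x = 1: [0↦0, 1↦7, 2↦0, 3↦0, 4↦6, 5↦6, 6↦10, 7↦6, 8↦4, 9↦3, 10↦2]  zeros at y ∈ {0, 2, 3}
  x = 2: [0↦6, 1↦0, 2↦2, 3↦0, 4↦4, 5↦2, 6↦4, 7↦9, 8↦5, 9↦2, 10↦10]  zeros at y ∈ {1, 3}
  x = 3: [0↦5, 1↦6, 2↦4, 3↦9, 4↦9, 5↦3, 6↦1, 7↦2, 8↦5, 9↦9, 10↦2]  zeros at y ∈ ∅
  x = 4: [0↦9, 1↦4, 2↦7, 3↦6, 4↦0, 5↦10, 6↦2, 7↦8, 8↦5, 9↦3, 10↦1]  zeros at y ∈ {4}
  x = 5: [0↦8, 1↦6, 2↦1, 3↦3, 4↦0, 5↦2, 6↦8, 7↦6, 8↦6, 9↦7, 10↦8]  zeros at y ∈ {4}
  x = 6: [0↦3, 1↦2, 2↦9, 3↦1, 4↦10, 5↦2, 6↦9, 7↦8, 8↦9, 9↦0, 10↦2]  zeros at y ∈ {9}
  x = 7: [0↦6, 1↦4, 2↦10, 3↦1, 4↦9, 5↦0, 6↦6, 7↦4, 8↦4, 9↦5, 10↦6]  zeros at y ∈ {5}
  x = 8: [0↦7, 1↦2, 2↦5, 3↦4, 4↦9, 5↦8, 6↦0, 7↦6, 8↦3, 9↦1, 10↦10]  zeros at y ∈ {6}
  x = 9: [0↦7, 1↦8, 2↦6, 3↦0, 4↦0, 5↦5, 6↦3, 7↦4, 8↦7, 9↦0, 10↦4]  zeros at y ∈ {3, 4, 9}
  x = 10: [0↦7, 1↦1, 2↦3, 3↦1, 4↦5, 5↦3, 6↦5, 7↦10, 8↦6, 9↦3, 10↦0]  zeros at y ∈ {10}
Collecting zeros: affine points = {(0, 9), (1, 0), (1, 2), (1, 3), (2, 1), (2, 3), (4, 4), (5, 4), (6, 9), (7, 5), (8, 6), (9, 3), (9, 4), (9, 9), (10, 10)}.
Total count |C(F_11)_aff| = 15.


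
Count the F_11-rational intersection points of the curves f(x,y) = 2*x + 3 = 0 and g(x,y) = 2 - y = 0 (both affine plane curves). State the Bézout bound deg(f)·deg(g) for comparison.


Common zeros: {(4, 2)}; count = 1; Bézout bound = 1.

deg(f) = 1, deg(g) = 1, so Bézout bound = 1.
Scan x ∈ F_11. For each x, list the y ∈ F_11 with f(x, y) ≡ 0 and those with g(x, y) ≡ 0 (mod 11); the common zeros in that column are the intersection.
  x = 0: f ≡ 0 at y ∈ ∅; g ≡ 0 at y ∈ {2}; common: ∅.
  x = 1: f ≡ 0 at y ∈ ∅; g ≡ 0 at y ∈ {2}; common: ∅.
  x = 2: f ≡ 0 at y ∈ ∅; g ≡ 0 at y ∈ {2}; common: ∅.
  x = 3: f ≡ 0 at y ∈ ∅; g ≡ 0 at y ∈ {2}; common: ∅.
  x = 4: f ≡ 0 at y ∈ {0, 1, 2, 3, 4, 5, 6, 7, 8, 9, 10}; g ≡ 0 at y ∈ {2}; common: {2}.
  x = 5: f ≡ 0 at y ∈ ∅; g ≡ 0 at y ∈ {2}; common: ∅.
  x = 6: f ≡ 0 at y ∈ ∅; g ≡ 0 at y ∈ {2}; common: ∅.
  x = 7: f ≡ 0 at y ∈ ∅; g ≡ 0 at y ∈ {2}; common: ∅.
  x = 8: f ≡ 0 at y ∈ ∅; g ≡ 0 at y ∈ {2}; common: ∅.
  x = 9: f ≡ 0 at y ∈ ∅; g ≡ 0 at y ∈ {2}; common: ∅.
  x = 10: f ≡ 0 at y ∈ ∅; g ≡ 0 at y ∈ {2}; common: ∅.
Collecting: common zeros = {(4, 2)}, so the count is 1.
Comparison with the Bézout bound: 1 ≤ 1 = deg(f)·deg(g), as expected for curves with no common component (the bound is attained).


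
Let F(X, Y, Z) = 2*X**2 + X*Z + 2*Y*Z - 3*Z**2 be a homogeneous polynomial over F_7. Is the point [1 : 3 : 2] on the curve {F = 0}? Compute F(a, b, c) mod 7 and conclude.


F(1,3,2) ≡ 4 (mod 7); P is NOT on the curve.

Evaluate F(1, 3, 2) term-by-term (mod 7).
  2*X**2 ↦ 2·1·1·1 = 2
  X*Z ↦ 1·1·1·2 = 2
  2*Y*Z ↦ 2·1·3·2 = 12
  -3*Z**2 ↦ -3·1·1·4 = -12
Sum: F(1, 3, 2) = (2) + (2) + (12) + (-12) = 4.
Reducing mod 7: 4 ≡ 4 (mod 7).
Since F(a, b, c) ≡ 4 ≠ 0 (mod 7), P does NOT lie on the curve.


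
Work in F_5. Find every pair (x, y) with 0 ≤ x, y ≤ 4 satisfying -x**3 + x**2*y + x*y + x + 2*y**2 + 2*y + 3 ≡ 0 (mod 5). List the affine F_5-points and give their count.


Affine F_5-points: {(0, 2), (3, 1), (3, 2), (4, 2)}; count = 4.

For each of the 25 pairs (x, y) ∈ F_5², evaluate f(x, y) mod 5. Record the zeros.
  x = 0: [0↦3, 1↦2, 2↦0, 3↦2, 4↦3]  zeros at y ∈ {2}
  x = 1: [0↦3, 1↦4, 2↦4, 3↦3, 4↦1]  zeros at y ∈ ∅
  x = 2: [0↦2, 1↦2, 2↦1, 3↦4, 4↦1]  zeros at y ∈ ∅
  x = 3: [0↦4, 1↦0, 2↦0, 3↦4, 4↦2]  zeros at y ∈ {1, 2}
  x = 4: [0↦3, 1↦2, 2↦0, 3↦2, 4↦3]  zeros at y ∈ {2}
Collecting zeros: affine points = {(0, 2), (3, 1), (3, 2), (4, 2)}.
Total count |C(F_5)_aff| = 4.


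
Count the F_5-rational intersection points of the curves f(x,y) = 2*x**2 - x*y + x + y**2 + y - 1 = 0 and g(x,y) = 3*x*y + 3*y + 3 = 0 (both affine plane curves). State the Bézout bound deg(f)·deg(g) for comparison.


Common zeros: {(2, 3)}; count = 1; Bézout bound = 4.

deg(f) = 2, deg(g) = 2, so Bézout bound = 4.
Scan x ∈ F_5. For each x, list the y ∈ F_5 with f(x, y) ≡ 0 and those with g(x, y) ≡ 0 (mod 5); the common zeros in that column are the intersection.
  x = 0: f ≡ 0 at y ∈ {2}; g ≡ 0 at y ∈ {4}; common: ∅.
  x = 1: f ≡ 0 at y ∈ ∅; g ≡ 0 at y ∈ {2}; common: ∅.
  x = 2: f ≡ 0 at y ∈ {3}; g ≡ 0 at y ∈ {3}; common: {3}.
  x = 3: f ≡ 0 at y ∈ {0, 2}; g ≡ 0 at y ∈ {1}; common: ∅.
  x = 4: f ≡ 0 at y ∈ {0, 3}; g ≡ 0 at y ∈ ∅; common: ∅.
Collecting: common zeros = {(2, 3)}, so the count is 1.
Comparison with the Bézout bound: 1 ≤ 4 = deg(f)·deg(g), as expected for curves with no common component (the affine F_5-count falls short of the bound because intersections may lie at infinity, over extension fields, or carry multiplicity).


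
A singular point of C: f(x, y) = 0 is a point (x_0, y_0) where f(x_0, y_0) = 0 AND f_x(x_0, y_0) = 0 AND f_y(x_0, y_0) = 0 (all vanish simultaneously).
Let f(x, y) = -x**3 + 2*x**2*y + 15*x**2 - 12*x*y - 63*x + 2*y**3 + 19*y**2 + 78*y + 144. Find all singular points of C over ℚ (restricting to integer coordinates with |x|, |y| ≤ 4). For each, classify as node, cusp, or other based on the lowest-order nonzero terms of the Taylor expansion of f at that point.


Singular points: {(3, -3)}; classification: cusp.

Compute partial derivatives:
  f_x = -3*x**2 + 4*x*y + 30*x - 12*y - 63.
  f_y = 2*x**2 - 12*x + 6*y**2 + 38*y + 78.
Scan x_0 ∈ {−4, ..., 4}. For each x_0, f_y(x_0, y) is a polynomial in y; find its integer roots y ∈ {−4, ..., 4}, then test f_x and f at those candidates.
  x = -4: f_y(-4, y) = 6*y**2 + 38*y + 158; no integer root y with |y| ≤ 4.
  x = -3: f_y(-3, y) = 6*y**2 + 38*y + 132; no integer root y with |y| ≤ 4.
  x = -2: f_y(-2, y) = 6*y**2 + 38*y + 110; no integer root y with |y| ≤ 4.
  x = -1: f_y(-1, y) = 6*y**2 + 38*y + 92; no integer root y with |y| ≤ 4.
  x = 0: f_y(0, y) = 6*y**2 + 38*y + 78; no integer root y with |y| ≤ 4.
  x = 1: f_y(1, y) = 6*y**2 + 38*y + 68; no integer root y with |y| ≤ 4.
  x = 2: f_y(2, y) = 6*y**2 + 38*y + 62; no integer root y with |y| ≤ 4.
  x = 3: f_y(3, y) = 6*y**2 + 38*y + 60; vanishes at y ∈ {-3}. (3, -3): f_x = 0, f = 0 — SINGULAR.
  x = 4: f_y(4, y) = 6*y**2 + 38*y + 62; no integer root y with |y| ≤ 4.
Only singular point on the grid: (3, -3).
Classify: substitute x = 3 + u, y = -3 + v and expand: f = -u**3 + 2*u**2*v + 2*v**3 + v**2.
No constant or linear terms (consistent with a singular point). Quadratic part: v**2. Cubic part: -u**3 + 2*u**2*v + 2*v**3.
The quadratic part v**2 is a perfect square, so there is a single (double) tangent line v = 0, i.e. y = -3. Restricting the cubic part to that line (v = 0) leaves -u**3 ≠ 0, so f is not divisible by v and the branch is v² ≈ u**3 to lowest order — this is a cusp.
Classification: cusp.


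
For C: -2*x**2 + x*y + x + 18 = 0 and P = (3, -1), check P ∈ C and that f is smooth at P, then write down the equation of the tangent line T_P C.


Tangent line at P: -12*x + 3*y + 39 = 0.

Step 1: f(3, -1) = 0, so P lies on C.
Step 2: partial derivatives
  f_x(x, y) = -4*x + y + 1, f_y(x, y) = x.
  f_x(P) = -12, f_y(P) = 3 (gradient nonzero, so P is smooth).
Step 3: tangent line at P: -12·(x − 3) + 3·(y − -1) = 0.
Expanding: -12*x + 3*y + 39 = 0.


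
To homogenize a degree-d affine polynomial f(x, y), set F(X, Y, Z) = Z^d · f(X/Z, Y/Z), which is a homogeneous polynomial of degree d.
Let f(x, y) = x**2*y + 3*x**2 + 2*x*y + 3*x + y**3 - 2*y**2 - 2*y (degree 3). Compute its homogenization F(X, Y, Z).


F(X, Y, Z) = X**2*Y + 3*X**2*Z + 2*X*Y*Z + 3*X*Z**2 + Y**3 - 2*Y**2*Z - 2*Y*Z**2

deg(f) = 3.
Substitute x = X/Z, y = Y/Z into f, then multiply by Z^3.
  monomial 1·x^2·y^1 ↦ 1·X^2·Y^1·Z^0.
  monomial 3·x^2·y^0 ↦ 3·X^2·Y^0·Z^1.
  monomial 2·x^1·y^1 ↦ 2·X^1·Y^1·Z^1.
  monomial 3·x^1·y^0 ↦ 3·X^1·Y^0·Z^2.
  monomial 1·x^0·y^3 ↦ 1·X^0·Y^3·Z^0.
  monomial -2·x^0·y^2 ↦ -2·X^0·Y^2·Z^1.
  monomial -2·x^0·y^1 ↦ -2·X^0·Y^1·Z^2.
Collecting: F(X, Y, Z) = X**2*Y + 3*X**2*Z + 2*X*Y*Z + 3*X*Z**2 + Y**3 - 2*Y**2*Z - 2*Y*Z**2.


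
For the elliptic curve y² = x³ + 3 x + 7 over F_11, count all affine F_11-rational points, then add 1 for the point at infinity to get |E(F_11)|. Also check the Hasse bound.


Affine points = {(1, 0), (5, 2), (5, 9), (8, 2), (8, 9), (9, 2), (9, 9), (10, 5), (10, 6)}; affine count = 9; |E(F_11)| = 10.

Discriminant check: Δ ∝ 4a³ + 27b² = 4·3³ + 27·7² = 4·27 + 27·49 ≡ 1 (mod 11). Nonzero ⇒ E is nonsingular.
For each x ∈ F_11, compute rhs = x³ + 3·x + 7 mod 11, then count y ∈ F_11 with y² ≡ rhs.
  x = 0: rhs = 7, matching y values: none (0 points).
  x = 1: rhs = 0, matching y values: 0 (1 points).
  x = 2: rhs = 10, matching y values: none (0 points).
  x = 3: rhs = 10, matching y values: none (0 points).
  x = 4: rhs = 6, matching y values: none (0 points).
  x = 5: rhs = 4, matching y values: 2, 9 (2 points).
  x = 6: rhs = 10, matching y values: none (0 points).
  x = 7: rhs = 8, matching y values: none (0 points).
  x = 8: rhs = 4, matching y values: 2, 9 (2 points).
  x = 9: rhs = 4, matching y values: 2, 9 (2 points).
  x = 10: rhs = 3, matching y values: 5, 6 (2 points).
Total affine count: 9.
Full point count |E(F_11)| = 9 + 1 = 10.
Hasse bound: |10 − (11+1)| = |-2| = 2 ≤ 2√11 ≈ 6.6332 ✓.


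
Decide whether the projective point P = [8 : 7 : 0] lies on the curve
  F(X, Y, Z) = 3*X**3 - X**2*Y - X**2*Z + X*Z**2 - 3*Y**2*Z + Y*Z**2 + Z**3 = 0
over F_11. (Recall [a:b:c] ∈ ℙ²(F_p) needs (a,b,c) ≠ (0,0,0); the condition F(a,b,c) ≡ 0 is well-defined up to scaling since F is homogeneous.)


F(8,7,0) ≡ 10 (mod 11); P is NOT on the curve.

Evaluate F(8, 7, 0) term-by-term (mod 11).
  3*X**3 ↦ 3·512·1·1 = 1536
  -X**2*Y ↦ -1·64·7·1 = -448
  -X**2*Z ↦ -1·64·1·0 = 0
  X*Z**2 ↦ 1·8·1·0 = 0
  -3*Y**2*Z ↦ -3·1·49·0 = 0
  Y*Z**2 ↦ 1·1·7·0 = 0
  Z**3 ↦ 1·1·1·0 = 0
Sum: F(8, 7, 0) = (1536) + (-448) + (0) + (0) + (0) + (0) + (0) = 1088.
Reducing mod 11: 1088 ≡ 10 (mod 11).
Since F(a, b, c) ≡ 10 ≠ 0 (mod 11), P does NOT lie on the curve.


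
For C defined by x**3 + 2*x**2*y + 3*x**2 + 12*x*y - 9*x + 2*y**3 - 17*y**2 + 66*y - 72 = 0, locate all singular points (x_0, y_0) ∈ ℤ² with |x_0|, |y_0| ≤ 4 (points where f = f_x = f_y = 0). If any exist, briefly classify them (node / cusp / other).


Singular points: {(-3, 3)}; classification: cusp.

Compute partial derivatives:
  f_x = 3*x**2 + 4*x*y + 6*x + 12*y - 9.
  f_y = 2*x**2 + 12*x + 6*y**2 - 34*y + 66.
Scan x_0 ∈ {−4, ..., 4}. For each x_0, f_y(x_0, y) is a polynomial in y; find its integer roots y ∈ {−4, ..., 4}, then test f_x and f at those candidates.
  x = -4: f_y(-4, y) = 6*y**2 - 34*y + 50; no integer root y with |y| ≤ 4.
  x = -3: f_y(-3, y) = 6*y**2 - 34*y + 48; vanishes at y ∈ {3}. (-3, 3): f_x = 0, f = 0 — SINGULAR.
  x = -2: f_y(-2, y) = 6*y**2 - 34*y + 50; no integer root y with |y| ≤ 4.
  x = -1: f_y(-1, y) = 6*y**2 - 34*y + 56; no integer root y with |y| ≤ 4.
  x = 0: f_y(0, y) = 6*y**2 - 34*y + 66; no integer root y with |y| ≤ 4.
  x = 1: f_y(1, y) = 6*y**2 - 34*y + 80; no integer root y with |y| ≤ 4.
  x = 2: f_y(2, y) = 6*y**2 - 34*y + 98; no integer root y with |y| ≤ 4.
  x = 3: f_y(3, y) = 6*y**2 - 34*y + 120; no integer root y with |y| ≤ 4.
  x = 4: f_y(4, y) = 6*y**2 - 34*y + 146; no integer root y with |y| ≤ 4.
Only singular point on the grid: (-3, 3).
Classify: substitute x = -3 + u, y = 3 + v and expand: f = u**3 + 2*u**2*v + 2*v**3 + v**2.
No constant or linear terms (consistent with a singular point). Quadratic part: v**2. Cubic part: u**3 + 2*u**2*v + 2*v**3.
The quadratic part v**2 is a perfect square, so there is a single (double) tangent line v = 0, i.e. y = 3. Restricting the cubic part to that line (v = 0) leaves u**3 ≠ 0, so f is not divisible by v and the branch is v² ≈ -u**3 to lowest order — this is a cusp.
Classification: cusp.


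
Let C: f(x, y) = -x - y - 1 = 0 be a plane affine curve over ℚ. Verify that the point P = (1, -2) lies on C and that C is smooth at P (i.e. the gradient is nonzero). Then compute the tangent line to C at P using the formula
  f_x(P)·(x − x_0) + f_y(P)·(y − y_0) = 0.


Tangent line at P: -x - y - 1 = 0.

Step 1: f(1, -2) = 0, so P lies on C.
Step 2: partial derivatives
  f_x(x, y) = -1, f_y(x, y) = -1.
  f_x(P) = -1, f_y(P) = -1 (gradient nonzero, so P is smooth).
Step 3: tangent line at P: -1·(x − 1) + -1·(y − -2) = 0.
Expanding: -x - y - 1 = 0.


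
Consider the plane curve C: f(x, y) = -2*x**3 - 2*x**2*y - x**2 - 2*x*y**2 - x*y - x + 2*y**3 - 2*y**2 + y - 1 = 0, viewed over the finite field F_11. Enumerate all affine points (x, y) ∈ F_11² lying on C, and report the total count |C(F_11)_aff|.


Affine F_11-points: {(0, 1), (0, 4), (0, 7), (1, 9), (2, 10), (4, 7), (5, 4), (5, 6), (5, 7), (7, 4), (8, 6), (10, 3)}; count = 12.

For each of the 121 pairs (x, y) ∈ F_11², evaluate f(x, y) mod 11. Record the zeros.
  x = 0: [0↦10, 1↦0, 2↦9, 3↦5, 4↦0, 5↦6, 6↦2, 7↦0, 8↦1, 9↦6, 10↦5]  zeros at y ∈ {1, 4, 7}
  x = 1: [0↦6, 1↦2, 2↦2, 3↦7, 4↦7, 5↦3, 6↦7, 7↦9, 8↦10, 9↦0, 10↦2]  zeros at y ∈ {9}
  x = 2: [0↦10, 1↦8, 2↦6, 3↦5, 4↦6, 5↦10, 6↦7, 7↦9, 8↦6, 9↦10, 10↦0]  zeros at y ∈ {10}
  x = 3: [0↦10, 1↦6, 2↦9, 3↦9, 4↦7, 5↦4, 6↦1, 7↦10, 8↦10, 9↦2, 10↦9]  zeros at y ∈ ∅
  x = 4: [0↦5, 1↦6, 2↦10, 3↦7, 4↦9, 5↦6, 6↦10, 7↦0, 8↦10, 9↦8, 10↦6]  zeros at y ∈ {7}
  x = 5: [0↦5, 1↦7, 2↦8, 3↦9, 4↦0, 5↦4, 6↦0, 7↦0, 8↦5, 9↦5, 10↦1]  zeros at y ∈ {4, 6, 7}
  x = 6: [0↦9, 1↦8, 2↦2, 3↦3, 4↦1, 5↦8, 6↦3, 7↦9, 8↦5, 9↦3, 10↦4]  zeros at y ∈ ∅
  x = 7: [0↦5, 1↦8, 2↦2, 3↦10, 4↦0, 5↦6, 6↦7, 7↦4, 8↦9, 9↦1, 10↦3]  zeros at y ∈ {4}
  x = 8: [0↦3, 1↦6, 2↦7, 3↦7, 4↦7, 5↦8, 6↦0, 7↦6, 8↦5, 9↦9, 10↦8]  zeros at y ∈ {6}
  x = 9: [0↦2, 1↦1, 2↦5, 3↦4, 4↦10, 5↦2, 6↦3, 7↦3, 8↦3, 9↦4, 10↦7]  zeros at y ∈ ∅
  x = 10: [0↦1, 1↦3, 2↦6, 3↦0, 4↦8, 5↦9, 6↦4, 7↦5, 8↦2, 9↦7, 10↦10]  zeros at y ∈ {3}
Collecting zeros: affine points = {(0, 1), (0, 4), (0, 7), (1, 9), (2, 10), (4, 7), (5, 4), (5, 6), (5, 7), (7, 4), (8, 6), (10, 3)}.
Total count |C(F_11)_aff| = 12.


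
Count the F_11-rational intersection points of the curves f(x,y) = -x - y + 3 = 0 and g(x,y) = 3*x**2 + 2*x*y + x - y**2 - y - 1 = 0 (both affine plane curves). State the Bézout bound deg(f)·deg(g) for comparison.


Common zeros: {(8, 6)}; count = 1; Bézout bound = 2.

deg(f) = 1, deg(g) = 2, so Bézout bound = 2.
Scan x ∈ F_11. For each x, list the y ∈ F_11 with f(x, y) ≡ 0 and those with g(x, y) ≡ 0 (mod 11); the common zeros in that column are the intersection.
  x = 0: f ≡ 0 at y ∈ {3}; g ≡ 0 at y ∈ ∅; common: ∅.
  x = 1: f ≡ 0 at y ∈ {2}; g ≡ 0 at y ∈ ∅; common: ∅.
  x = 2: f ≡ 0 at y ∈ {1}; g ≡ 0 at y ∈ ∅; common: ∅.
  x = 3: f ≡ 0 at y ∈ {0}; g ≡ 0 at y ∈ {1, 4}; common: ∅.
  x = 4: f ≡ 0 at y ∈ {10}; g ≡ 0 at y ∈ {9}; common: ∅.
  x = 5: f ≡ 0 at y ∈ {9}; g ≡ 0 at y ∈ {4, 5}; common: ∅.
  x = 6: f ≡ 0 at y ∈ {8}; g ≡ 0 at y ∈ {5, 6}; common: ∅.
  x = 7: f ≡ 0 at y ∈ {7}; g ≡ 0 at y ∈ {1}; common: ∅.
  x = 8: f ≡ 0 at y ∈ {6}; g ≡ 0 at y ∈ {6, 9}; common: {6}.
  x = 9: f ≡ 0 at y ∈ {5}; g ≡ 0 at y ∈ ∅; common: ∅.
  x = 10: f ≡ 0 at y ∈ {4}; g ≡ 0 at y ∈ ∅; common: ∅.
Collecting: common zeros = {(8, 6)}, so the count is 1.
Comparison with the Bézout bound: 1 ≤ 2 = deg(f)·deg(g), as expected for curves with no common component (the affine F_11-count falls short of the bound because intersections may lie at infinity, over extension fields, or carry multiplicity).


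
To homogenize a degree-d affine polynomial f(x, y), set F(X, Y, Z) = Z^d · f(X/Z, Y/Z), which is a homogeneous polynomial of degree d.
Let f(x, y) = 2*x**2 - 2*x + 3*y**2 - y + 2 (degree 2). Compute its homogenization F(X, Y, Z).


F(X, Y, Z) = 2*X**2 - 2*X*Z + 3*Y**2 - Y*Z + 2*Z**2

deg(f) = 2.
Substitute x = X/Z, y = Y/Z into f, then multiply by Z^2.
  monomial 2·x^2·y^0 ↦ 2·X^2·Y^0·Z^0.
  monomial -2·x^1·y^0 ↦ -2·X^1·Y^0·Z^1.
  monomial 3·x^0·y^2 ↦ 3·X^0·Y^2·Z^0.
  monomial -1·x^0·y^1 ↦ -1·X^0·Y^1·Z^1.
  monomial 2·x^0·y^0 ↦ 2·X^0·Y^0·Z^2.
Collecting: F(X, Y, Z) = 2*X**2 - 2*X*Z + 3*Y**2 - Y*Z + 2*Z**2.


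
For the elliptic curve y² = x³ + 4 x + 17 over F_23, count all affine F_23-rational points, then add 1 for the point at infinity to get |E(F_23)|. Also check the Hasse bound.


Affine points = {(5, 1), (5, 22), (6, 2), (6, 21), (8, 3), (8, 20), (9, 0), (11, 9), (11, 14), (13, 9), (13, 14), (15, 5), (15, 18), (19, 11), (19, 12), (20, 1), (20, 22), (21, 1), (21, 22), (22, 9), (22, 14)}; affine count = 21; |E(F_23)| = 22.

Discriminant check: Δ ∝ 4a³ + 27b² = 4·4³ + 27·17² = 4·64 + 27·289 ≡ 9 (mod 23). Nonzero ⇒ E is nonsingular.
For each x ∈ F_23, compute rhs = x³ + 4·x + 17 mod 23, then count y ∈ F_23 with y² ≡ rhs.
  x = 0: rhs = 17, matching y values: none (0 points).
  x = 1: rhs = 22, matching y values: none (0 points).
  x = 2: rhs = 10, matching y values: none (0 points).
  x = 3: rhs = 10, matching y values: none (0 points).
  x = 4: rhs = 5, matching y values: none (0 points).
  x = 5: rhs = 1, matching y values: 1, 22 (2 points).
  x = 6: rhs = 4, matching y values: 2, 21 (2 points).
  x = 7: rhs = 20, matching y values: none (0 points).
  x = 8: rhs = 9, matching y values: 3, 20 (2 points).
  x = 9: rhs = 0, matching y values: 0 (1 points).
  x = 10: rhs = 22, matching y values: none (0 points).
  x = 11: rhs = 12, matching y values: 9, 14 (2 points).
  x = 12: rhs = 22, matching y values: none (0 points).
  x = 13: rhs = 12, matching y values: 9, 14 (2 points).
  x = 14: rhs = 11, matching y values: none (0 points).
  x = 15: rhs = 2, matching y values: 5, 18 (2 points).
  x = 16: rhs = 14, matching y values: none (0 points).
  x = 17: rhs = 7, matching y values: none (0 points).
  x = 18: rhs = 10, matching y values: none (0 points).
  x = 19: rhs = 6, matching y values: 11, 12 (2 points).
  x = 20: rhs = 1, matching y values: 1, 22 (2 points).
  x = 21: rhs = 1, matching y values: 1, 22 (2 points).
  x = 22: rhs = 12, matching y values: 9, 14 (2 points).
Total affine count: 21.
Full point count |E(F_23)| = 21 + 1 = 22.
Hasse bound: |22 − (23+1)| = |-2| = 2 ≤ 2√23 ≈ 9.5917 ✓.


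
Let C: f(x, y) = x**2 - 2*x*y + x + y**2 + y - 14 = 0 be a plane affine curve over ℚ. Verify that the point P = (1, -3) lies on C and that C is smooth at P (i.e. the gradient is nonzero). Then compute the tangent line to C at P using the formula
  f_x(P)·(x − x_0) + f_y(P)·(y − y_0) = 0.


Tangent line at P: 9*x - 7*y - 30 = 0.

Step 1: f(1, -3) = 0, so P lies on C.
Step 2: partial derivatives
  f_x(x, y) = 2*x - 2*y + 1, f_y(x, y) = -2*x + 2*y + 1.
  f_x(P) = 9, f_y(P) = -7 (gradient nonzero, so P is smooth).
Step 3: tangent line at P: 9·(x − 1) + -7·(y − -3) = 0.
Expanding: 9*x - 7*y - 30 = 0.


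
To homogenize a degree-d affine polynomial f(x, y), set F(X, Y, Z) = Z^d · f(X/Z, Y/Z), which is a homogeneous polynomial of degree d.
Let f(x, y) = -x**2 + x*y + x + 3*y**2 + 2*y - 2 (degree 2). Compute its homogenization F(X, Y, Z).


F(X, Y, Z) = -X**2 + X*Y + X*Z + 3*Y**2 + 2*Y*Z - 2*Z**2

deg(f) = 2.
Substitute x = X/Z, y = Y/Z into f, then multiply by Z^2.
  monomial -1·x^2·y^0 ↦ -1·X^2·Y^0·Z^0.
  monomial 1·x^1·y^1 ↦ 1·X^1·Y^1·Z^0.
  monomial 1·x^1·y^0 ↦ 1·X^1·Y^0·Z^1.
  monomial 3·x^0·y^2 ↦ 3·X^0·Y^2·Z^0.
  monomial 2·x^0·y^1 ↦ 2·X^0·Y^1·Z^1.
  monomial -2·x^0·y^0 ↦ -2·X^0·Y^0·Z^2.
Collecting: F(X, Y, Z) = -X**2 + X*Y + X*Z + 3*Y**2 + 2*Y*Z - 2*Z**2.


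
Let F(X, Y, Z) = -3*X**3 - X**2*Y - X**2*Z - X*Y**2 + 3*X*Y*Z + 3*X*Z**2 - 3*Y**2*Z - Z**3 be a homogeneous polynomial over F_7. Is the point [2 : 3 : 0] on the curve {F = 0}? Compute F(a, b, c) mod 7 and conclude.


F(2,3,0) ≡ 2 (mod 7); P is NOT on the curve.

Evaluate F(2, 3, 0) term-by-term (mod 7).
  -3*X**3 ↦ -3·8·1·1 = -24
  -X**2*Y ↦ -1·4·3·1 = -12
  -X**2*Z ↦ -1·4·1·0 = 0
  -X*Y**2 ↦ -1·2·9·1 = -18
  3*X*Y*Z ↦ 3·2·3·0 = 0
  3*X*Z**2 ↦ 3·2·1·0 = 0
  -3*Y**2*Z ↦ -3·1·9·0 = 0
  -Z**3 ↦ -1·1·1·0 = 0
Sum: F(2, 3, 0) = (-24) + (-12) + (0) + (-18) + (0) + (0) + (0) + (0) = -54.
Reducing mod 7: -54 ≡ 2 (mod 7).
Since F(a, b, c) ≡ 2 ≠ 0 (mod 7), P does NOT lie on the curve.


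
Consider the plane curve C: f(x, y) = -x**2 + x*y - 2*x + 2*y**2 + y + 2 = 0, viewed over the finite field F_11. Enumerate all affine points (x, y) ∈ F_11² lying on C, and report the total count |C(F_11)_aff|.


Affine F_11-points: {(1, 2), (1, 8), (4, 0), (4, 3), (5, 0), (5, 8), (8, 3), (8, 9), (10, 2), (10, 9)}; count = 10.

For each of the 121 pairs (x, y) ∈ F_11², evaluate f(x, y) mod 11. Record the zeros.
  x = 0: [0↦2, 1↦5, 2↦1, 3↦1, 4↦5, 5↦2, 6↦3, 7↦8, 8↦6, 9↦8, 10↦3]  zeros at y ∈ ∅
  x = 1: [0↦10, 1↦3, 2↦0, 3↦1, 4↦6, 5↦4, 6↦6, 7↦1, 8↦0, 9↦3, 10↦10]  zeros at y ∈ {2, 8}
  x = 2: [0↦5, 1↦10, 2↦8, 3↦10, 4↦5, 5↦4, 6↦7, 7↦3, 8↦3, 9↦7, 10↦4]  zeros at y ∈ ∅
  x = 3: [0↦9, 1↦4, 2↦3, 3↦6, 4↦2, 5↦2, 6↦6, 7↦3, 8↦4, 9↦9, 10↦7]  zeros at y ∈ ∅
  x = 4: [0↦0, 1↦7, 2↦7, 3↦0, 4↦8, 5↦9, 6↦3, 7↦1, 8↦3, 9↦9, 10↦8]  zeros at y ∈ {0, 3}
  x = 5: [0↦0, 1↦8, 2↦9, 3↦3, 4↦1, 5↦3, 6↦9, 7↦8, 8↦0, 9↦7, 10↦7]  zeros at y ∈ {0, 8}
  x = 6: [0↦9, 1↦7, 2↦9, 3↦4, 4↦3, 5↦6, 6↦2, 7↦2, 8↦6, 9↦3, 10↦4]  zeros at y ∈ ∅
  x = 7: [0↦5, 1↦4, 2↦7, 3↦3, 4↦3, 5↦7, 6↦4, 7↦5, 8↦10, 9↦8, 10↦10]  zeros at y ∈ ∅
  x = 8: [0↦10, 1↦10, 2↦3, 3↦0, 4↦1, 5↦6, 6↦4, 7↦6, 8↦1, 9↦0, 10↦3]  zeros at y ∈ {3, 9}
  x = 9: [0↦2, 1↦3, 2↦8, 3↦6, 4↦8, 5↦3, 6↦2, 7↦5, 8↦1, 9↦1, 10↦5]  zeros at y ∈ ∅
  x = 10: [0↦3, 1↦5, 2↦0, 3↦10, 4↦2, 5↦9, 6↦9, 7↦2, 8↦10, 9↦0, 10↦5]  zeros at y ∈ {2, 9}
Collecting zeros: affine points = {(1, 2), (1, 8), (4, 0), (4, 3), (5, 0), (5, 8), (8, 3), (8, 9), (10, 2), (10, 9)}.
Total count |C(F_11)_aff| = 10.


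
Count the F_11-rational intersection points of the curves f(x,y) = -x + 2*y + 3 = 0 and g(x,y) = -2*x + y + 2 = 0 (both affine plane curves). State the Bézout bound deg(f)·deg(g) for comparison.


Common zeros: {(4, 6)}; count = 1; Bézout bound = 1.

deg(f) = 1, deg(g) = 1, so Bézout bound = 1.
Scan x ∈ F_11. For each x, list the y ∈ F_11 with f(x, y) ≡ 0 and those with g(x, y) ≡ 0 (mod 11); the common zeros in that column are the intersection.
  x = 0: f ≡ 0 at y ∈ {4}; g ≡ 0 at y ∈ {9}; common: ∅.
  x = 1: f ≡ 0 at y ∈ {10}; g ≡ 0 at y ∈ {0}; common: ∅.
  x = 2: f ≡ 0 at y ∈ {5}; g ≡ 0 at y ∈ {2}; common: ∅.
  x = 3: f ≡ 0 at y ∈ {0}; g ≡ 0 at y ∈ {4}; common: ∅.
  x = 4: f ≡ 0 at y ∈ {6}; g ≡ 0 at y ∈ {6}; common: {6}.
  x = 5: f ≡ 0 at y ∈ {1}; g ≡ 0 at y ∈ {8}; common: ∅.
  x = 6: f ≡ 0 at y ∈ {7}; g ≡ 0 at y ∈ {10}; common: ∅.
  x = 7: f ≡ 0 at y ∈ {2}; g ≡ 0 at y ∈ {1}; common: ∅.
  x = 8: f ≡ 0 at y ∈ {8}; g ≡ 0 at y ∈ {3}; common: ∅.
  x = 9: f ≡ 0 at y ∈ {3}; g ≡ 0 at y ∈ {5}; common: ∅.
  x = 10: f ≡ 0 at y ∈ {9}; g ≡ 0 at y ∈ {7}; common: ∅.
Collecting: common zeros = {(4, 6)}, so the count is 1.
Comparison with the Bézout bound: 1 ≤ 1 = deg(f)·deg(g), as expected for curves with no common component (the bound is attained).


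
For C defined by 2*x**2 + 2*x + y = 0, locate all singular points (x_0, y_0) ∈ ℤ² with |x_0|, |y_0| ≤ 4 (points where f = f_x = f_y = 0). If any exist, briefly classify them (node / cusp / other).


No singular points in the scanned grid; C is smooth there.

Compute partial derivatives:
  f_x = 4*x + 2.
  f_y = 1.
f_y = 1 is a nonzero constant, so f_y never vanishes: no point (x, y) can satisfy f = f_x = f_y = 0. In particular no (x, y) ∈ {−4, ..., 4}² is singular; the curve is smooth.


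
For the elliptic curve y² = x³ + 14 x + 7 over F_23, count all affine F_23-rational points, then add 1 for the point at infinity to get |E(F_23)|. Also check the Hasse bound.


Affine points = {(4, 9), (4, 14), (5, 8), (5, 15), (6, 10), (6, 13), (14, 7), (14, 16), (15, 2), (15, 21), (16, 7), (16, 16), (17, 11), (17, 12), (19, 5), (19, 18)}; affine count = 16; |E(F_23)| = 17.

Discriminant check: Δ ∝ 4a³ + 27b² = 4·14³ + 27·7² = 4·2744 + 27·49 ≡ 17 (mod 23). Nonzero ⇒ E is nonsingular.
For each x ∈ F_23, compute rhs = x³ + 14·x + 7 mod 23, then count y ∈ F_23 with y² ≡ rhs.
  x = 0: rhs = 7, matching y values: none (0 points).
  x = 1: rhs = 22, matching y values: none (0 points).
  x = 2: rhs = 20, matching y values: none (0 points).
  x = 3: rhs = 7, matching y values: none (0 points).
  x = 4: rhs = 12, matching y values: 9, 14 (2 points).
  x = 5: rhs = 18, matching y values: 8, 15 (2 points).
  x = 6: rhs = 8, matching y values: 10, 13 (2 points).
  x = 7: rhs = 11, matching y values: none (0 points).
  x = 8: rhs = 10, matching y values: none (0 points).
  x = 9: rhs = 11, matching y values: none (0 points).
  x = 10: rhs = 20, matching y values: none (0 points).
  x = 11: rhs = 20, matching y values: none (0 points).
  x = 12: rhs = 17, matching y values: none (0 points).
  x = 13: rhs = 17, matching y values: none (0 points).
  x = 14: rhs = 3, matching y values: 7, 16 (2 points).
  x = 15: rhs = 4, matching y values: 2, 21 (2 points).
  x = 16: rhs = 3, matching y values: 7, 16 (2 points).
  x = 17: rhs = 6, matching y values: 11, 12 (2 points).
  x = 18: rhs = 19, matching y values: none (0 points).
  x = 19: rhs = 2, matching y values: 5, 18 (2 points).
  x = 20: rhs = 7, matching y values: none (0 points).
  x = 21: rhs = 17, matching y values: none (0 points).
  x = 22: rhs = 15, matching y values: none (0 points).
Total affine count: 16.
Full point count |E(F_23)| = 16 + 1 = 17.
Hasse bound: |17 − (23+1)| = |-7| = 7 ≤ 2√23 ≈ 9.5917 ✓.


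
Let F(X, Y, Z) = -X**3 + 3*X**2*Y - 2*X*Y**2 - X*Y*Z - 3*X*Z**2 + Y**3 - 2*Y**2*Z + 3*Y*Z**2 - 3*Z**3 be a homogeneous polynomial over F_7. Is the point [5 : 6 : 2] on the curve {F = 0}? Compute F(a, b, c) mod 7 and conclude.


F(5,6,2) ≡ 0 (mod 7); P is on the curve.

Evaluate F(5, 6, 2) term-by-term (mod 7).
  -X**3 ↦ -1·125·1·1 = -125
  3*X**2*Y ↦ 3·25·6·1 = 450
  -2*X*Y**2 ↦ -2·5·36·1 = -360
  -X*Y*Z ↦ -1·5·6·2 = -60
  -3*X*Z**2 ↦ -3·5·1·4 = -60
  Y**3 ↦ 1·1·216·1 = 216
  -2*Y**2*Z ↦ -2·1·36·2 = -144
  3*Y*Z**2 ↦ 3·1·6·4 = 72
  -3*Z**3 ↦ -3·1·1·8 = -24
Sum: F(5, 6, 2) = (-125) + (450) + (-360) + (-60) + (-60) + (216) + (-144) + (72) + (-24) = -35.
Reducing mod 7: -35 ≡ 0 (mod 7).
Since F(a, b, c) ≡ 0 (mod 7), P lies on the curve.


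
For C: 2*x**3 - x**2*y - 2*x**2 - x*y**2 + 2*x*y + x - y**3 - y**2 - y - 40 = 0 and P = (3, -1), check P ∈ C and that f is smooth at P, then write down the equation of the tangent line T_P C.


Tangent line at P: 46*x + y - 137 = 0.

Step 1: f(3, -1) = 0, so P lies on C.
Step 2: partial derivatives
  f_x(x, y) = 6*x**2 - 2*x*y - 4*x - y**2 + 2*y + 1, f_y(x, y) = -x**2 - 2*x*y + 2*x - 3*y**2 - 2*y - 1.
  f_x(P) = 46, f_y(P) = 1 (gradient nonzero, so P is smooth).
Step 3: tangent line at P: 46·(x − 3) + 1·(y − -1) = 0.
Expanding: 46*x + y - 137 = 0.


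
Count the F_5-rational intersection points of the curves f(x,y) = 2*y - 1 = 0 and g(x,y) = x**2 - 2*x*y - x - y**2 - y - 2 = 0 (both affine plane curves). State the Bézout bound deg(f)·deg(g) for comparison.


Common zeros: {(1, 3)}; count = 1; Bézout bound = 2.

deg(f) = 1, deg(g) = 2, so Bézout bound = 2.
Scan x ∈ F_5. For each x, list the y ∈ F_5 with f(x, y) ≡ 0 and those with g(x, y) ≡ 0 (mod 5); the common zeros in that column are the intersection.
  x = 0: f ≡ 0 at y ∈ {3}; g ≡ 0 at y ∈ ∅; common: ∅.
  x = 1: f ≡ 0 at y ∈ {3}; g ≡ 0 at y ∈ {3, 4}; common: {3}.
  x = 2: f ≡ 0 at y ∈ {3}; g ≡ 0 at y ∈ {0}; common: ∅.
  x = 3: f ≡ 0 at y ∈ {3}; g ≡ 0 at y ∈ {4}; common: ∅.
  x = 4: f ≡ 0 at y ∈ {3}; g ≡ 0 at y ∈ {0, 1}; common: ∅.
Collecting: common zeros = {(1, 3)}, so the count is 1.
Comparison with the Bézout bound: 1 ≤ 2 = deg(f)·deg(g), as expected for curves with no common component (the affine F_5-count falls short of the bound because intersections may lie at infinity, over extension fields, or carry multiplicity).


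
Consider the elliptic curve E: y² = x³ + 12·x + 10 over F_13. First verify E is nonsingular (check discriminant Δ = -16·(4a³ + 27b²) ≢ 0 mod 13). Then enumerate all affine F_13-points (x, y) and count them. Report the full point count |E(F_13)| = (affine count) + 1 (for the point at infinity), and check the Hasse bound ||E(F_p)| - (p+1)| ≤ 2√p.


Affine points = {(0, 6), (0, 7), (1, 6), (1, 7), (2, 4), (2, 9), (5, 0), (6, 5), (6, 8), (10, 5), (10, 8), (11, 2), (11, 11), (12, 6), (12, 7)}; affine count = 15; |E(F_13)| = 16.

Discriminant check: Δ ∝ 4a³ + 27b² = 4·12³ + 27·10² = 4·1728 + 27·100 ≡ 5 (mod 13). Nonzero ⇒ E is nonsingular.
For each x ∈ F_13, compute rhs = x³ + 12·x + 10 mod 13, then count y ∈ F_13 with y² ≡ rhs.
  x = 0: rhs = 10, matching y values: 6, 7 (2 points).
  x = 1: rhs = 10, matching y values: 6, 7 (2 points).
  x = 2: rhs = 3, matching y values: 4, 9 (2 points).
  x = 3: rhs = 8, matching y values: none (0 points).
  x = 4: rhs = 5, matching y values: none (0 points).
  x = 5: rhs = 0, matching y values: 0 (1 points).
  x = 6: rhs = 12, matching y values: 5, 8 (2 points).
  x = 7: rhs = 8, matching y values: none (0 points).
  x = 8: rhs = 7, matching y values: none (0 points).
  x = 9: rhs = 2, matching y values: none (0 points).
  x = 10: rhs = 12, matching y values: 5, 8 (2 points).
  x = 11: rhs = 4, matching y values: 2, 11 (2 points).
  x = 12: rhs = 10, matching y values: 6, 7 (2 points).
Total affine count: 15.
Full point count |E(F_13)| = 15 + 1 = 16.
Hasse bound: |16 − (13+1)| = |2| = 2 ≤ 2√13 ≈ 7.2111 ✓.


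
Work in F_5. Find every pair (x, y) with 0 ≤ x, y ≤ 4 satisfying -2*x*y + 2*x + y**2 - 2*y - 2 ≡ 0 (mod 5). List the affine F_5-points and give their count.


Affine F_5-points: {(1, 0), (1, 4), (4, 2), (4, 3)}; count = 4.

For each of the 25 pairs (x, y) ∈ F_5², evaluate f(x, y) mod 5. Record the zeros.
  x = 0: [0↦3, 1↦2, 2↦3, 3↦1, 4↦1]  zeros at y ∈ ∅
  x = 1: [0↦0, 1↦2, 2↦1, 3↦2, 4↦0]  zeros at y ∈ {0, 4}
  x = 2: [0↦2, 1↦2, 2↦4, 3↦3, 4↦4]  zeros at y ∈ ∅
  x = 3: [0↦4, 1↦2, 2↦2, 3↦4, 4↦3]  zeros at y ∈ ∅
  x = 4: [0↦1, 1↦2, 2↦0, 3↦0, 4↦2]  zeros at y ∈ {2, 3}
Collecting zeros: affine points = {(1, 0), (1, 4), (4, 2), (4, 3)}.
Total count |C(F_5)_aff| = 4.


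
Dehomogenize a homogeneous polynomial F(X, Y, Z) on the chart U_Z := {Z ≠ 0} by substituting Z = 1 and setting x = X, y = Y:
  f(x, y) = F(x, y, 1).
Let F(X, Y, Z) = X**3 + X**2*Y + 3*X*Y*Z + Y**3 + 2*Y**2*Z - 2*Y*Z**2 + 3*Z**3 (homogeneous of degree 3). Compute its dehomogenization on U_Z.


f(x, y) = x**3 + x**2*y + 3*x*y + y**3 + 2*y**2 - 2*y + 3

On U_Z we set Z = 1. Each monomial c·X^i·Y^j·Z^k in F becomes c·x^i·y^j·1^k = c·x^i·y^j.
Substituting Z = 1: F(X, Y, 1) = x**3 + x**2*y + 3*x*y + y**3 + 2*y**2 - 2*y + 3.
Note: deg(f) ≤ deg(F) = 3; strict inequality happens when F is divisible by Z (lost terms).


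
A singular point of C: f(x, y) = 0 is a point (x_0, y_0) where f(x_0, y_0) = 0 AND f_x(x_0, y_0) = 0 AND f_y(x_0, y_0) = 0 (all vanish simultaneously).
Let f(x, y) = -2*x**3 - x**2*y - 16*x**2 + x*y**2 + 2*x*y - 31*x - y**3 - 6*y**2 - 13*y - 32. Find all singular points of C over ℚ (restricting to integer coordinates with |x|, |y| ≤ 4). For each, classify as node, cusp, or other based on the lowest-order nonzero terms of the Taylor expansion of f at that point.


Singular points: {(-2, -3)}; classification: node.

Compute partial derivatives:
  f_x = -6*x**2 - 2*x*y - 32*x + y**2 + 2*y - 31.
  f_y = -x**2 + 2*x*y + 2*x - 3*y**2 - 12*y - 13.
Scan x_0 ∈ {−4, ..., 4}. For each x_0, f_y(x_0, y) is a polynomial in y; find its integer roots y ∈ {−4, ..., 4}, then test f_x and f at those candidates.
  x = -4: f_y(-4, y) = -3*y**2 - 20*y - 37; no integer root y with |y| ≤ 4.
  x = -3: f_y(-3, y) = -3*y**2 - 18*y - 28; no integer root y with |y| ≤ 4.
  x = -2: f_y(-2, y) = -3*y**2 - 16*y - 21; vanishes at y ∈ {-3}. (-2, -3): f_x = 0, f = 0 — SINGULAR.
  x = -1: f_y(-1, y) = -3*y**2 - 14*y - 16; vanishes at y ∈ {-2}. (-1, -2): f_x = -9 ≠ 0.
  x = 0: f_y(0, y) = -3*y**2 - 12*y - 13; no integer root y with |y| ≤ 4.
  x = 1: f_y(1, y) = -3*y**2 - 10*y - 12; no integer root y with |y| ≤ 4.
  x = 2: f_y(2, y) = -3*y**2 - 8*y - 13; no integer root y with |y| ≤ 4.
  x = 3: f_y(3, y) = -3*y**2 - 6*y - 16; no integer root y with |y| ≤ 4.
  x = 4: f_y(4, y) = -3*y**2 - 4*y - 21; no integer root y with |y| ≤ 4.
Only singular point on the grid: (-2, -3).
Classify: substitute x = -2 + u, y = -3 + v and expand: f = -2*u**3 - u**2*v - u**2 + u*v**2 - v**3 + v**2.
No constant or linear terms (consistent with a singular point). Quadratic part: -u**2 + v**2. Cubic part: -2*u**3 - u**2*v + u*v**2 - v**3.
The quadratic part v**2 - u**2 = (v − u)(v + u) splits into two distinct linear factors, so there are two distinct tangent lines y − -3 = ±(x − -2) — this is a node (ordinary double point).
Classification: node.


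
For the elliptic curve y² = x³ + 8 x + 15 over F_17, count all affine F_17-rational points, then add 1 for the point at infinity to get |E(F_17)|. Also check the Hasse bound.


Affine points = {(0, 7), (0, 10), (3, 7), (3, 10), (4, 3), (4, 14), (8, 8), (8, 9), (9, 0), (13, 2), (13, 15), (14, 7), (14, 10), (15, 5), (15, 12)}; affine count = 15; |E(F_17)| = 16.

Discriminant check: Δ ∝ 4a³ + 27b² = 4·8³ + 27·15² = 4·512 + 27·225 ≡ 14 (mod 17). Nonzero ⇒ E is nonsingular.
For each x ∈ F_17, compute rhs = x³ + 8·x + 15 mod 17, then count y ∈ F_17 with y² ≡ rhs.
  x = 0: rhs = 15, matching y values: 7, 10 (2 points).
  x = 1: rhs = 7, matching y values: none (0 points).
  x = 2: rhs = 5, matching y values: none (0 points).
  x = 3: rhs = 15, matching y values: 7, 10 (2 points).
  x = 4: rhs = 9, matching y values: 3, 14 (2 points).
  x = 5: rhs = 10, matching y values: none (0 points).
  x = 6: rhs = 7, matching y values: none (0 points).
  x = 7: rhs = 6, matching y values: none (0 points).
  x = 8: rhs = 13, matching y values: 8, 9 (2 points).
  x = 9: rhs = 0, matching y values: 0 (1 points).
  x = 10: rhs = 7, matching y values: none (0 points).
  x = 11: rhs = 6, matching y values: none (0 points).
  x = 12: rhs = 3, matching y values: none (0 points).
  x = 13: rhs = 4, matching y values: 2, 15 (2 points).
  x = 14: rhs = 15, matching y values: 7, 10 (2 points).
  x = 15: rhs = 8, matching y values: 5, 12 (2 points).
  x = 16: rhs = 6, matching y values: none (0 points).
Total affine count: 15.
Full point count |E(F_17)| = 15 + 1 = 16.
Hasse bound: |16 − (17+1)| = |-2| = 2 ≤ 2√17 ≈ 8.2462 ✓.


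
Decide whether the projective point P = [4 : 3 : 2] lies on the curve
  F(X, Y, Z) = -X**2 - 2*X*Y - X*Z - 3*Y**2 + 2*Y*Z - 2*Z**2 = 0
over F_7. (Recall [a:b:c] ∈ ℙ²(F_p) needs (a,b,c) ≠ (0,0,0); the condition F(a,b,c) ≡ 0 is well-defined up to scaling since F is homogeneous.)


F(4,3,2) ≡ 6 (mod 7); P is NOT on the curve.

Evaluate F(4, 3, 2) term-by-term (mod 7).
  -X**2 ↦ -1·16·1·1 = -16
  -2*X*Y ↦ -2·4·3·1 = -24
  -X*Z ↦ -1·4·1·2 = -8
  -3*Y**2 ↦ -3·1·9·1 = -27
  2*Y*Z ↦ 2·1·3·2 = 12
  -2*Z**2 ↦ -2·1·1·4 = -8
Sum: F(4, 3, 2) = (-16) + (-24) + (-8) + (-27) + (12) + (-8) = -71.
Reducing mod 7: -71 ≡ 6 (mod 7).
Since F(a, b, c) ≡ 6 ≠ 0 (mod 7), P does NOT lie on the curve.


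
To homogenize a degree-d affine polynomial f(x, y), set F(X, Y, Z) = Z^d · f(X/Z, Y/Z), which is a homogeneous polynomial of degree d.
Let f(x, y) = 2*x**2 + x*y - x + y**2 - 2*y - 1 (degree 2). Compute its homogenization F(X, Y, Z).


F(X, Y, Z) = 2*X**2 + X*Y - X*Z + Y**2 - 2*Y*Z - Z**2

deg(f) = 2.
Substitute x = X/Z, y = Y/Z into f, then multiply by Z^2.
  monomial 2·x^2·y^0 ↦ 2·X^2·Y^0·Z^0.
  monomial 1·x^1·y^1 ↦ 1·X^1·Y^1·Z^0.
  monomial -1·x^1·y^0 ↦ -1·X^1·Y^0·Z^1.
  monomial 1·x^0·y^2 ↦ 1·X^0·Y^2·Z^0.
  monomial -2·x^0·y^1 ↦ -2·X^0·Y^1·Z^1.
  monomial -1·x^0·y^0 ↦ -1·X^0·Y^0·Z^2.
Collecting: F(X, Y, Z) = 2*X**2 + X*Y - X*Z + Y**2 - 2*Y*Z - Z**2.


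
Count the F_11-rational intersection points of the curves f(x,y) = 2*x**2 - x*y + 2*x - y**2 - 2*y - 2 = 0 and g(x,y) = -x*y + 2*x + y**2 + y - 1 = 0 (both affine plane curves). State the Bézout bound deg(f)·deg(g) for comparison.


Common zeros: ∅; count = 0; Bézout bound = 4.

deg(f) = 2, deg(g) = 2, so Bézout bound = 4.
Scan x ∈ F_11. For each x, list the y ∈ F_11 with f(x, y) ≡ 0 and those with g(x, y) ≡ 0 (mod 11); the common zeros in that column are the intersection.
  x = 0: f ≡ 0 at y ∈ ∅; g ≡ 0 at y ∈ {3, 7}; common: ∅.
  x = 1: f ≡ 0 at y ∈ ∅; g ≡ 0 at y ∈ ∅; common: ∅.
  x = 2: f ≡ 0 at y ∈ {3, 4}; g ≡ 0 at y ∈ {6}; common: ∅.
  x = 3: f ≡ 0 at y ∈ {0, 6}; g ≡ 0 at y ∈ ∅; common: ∅.
  x = 4: f ≡ 0 at y ∈ {2, 3}; g ≡ 0 at y ∈ {4, 10}; common: ∅.
  x = 5: f ≡ 0 at y ∈ ∅; g ≡ 0 at y ∈ ∅; common: ∅.
  x = 6: f ≡ 0 at y ∈ ∅; g ≡ 0 at y ∈ {0, 5}; common: ∅.
  x = 7: f ≡ 0 at y ∈ {0, 2}; g ≡ 0 at y ∈ ∅; common: ∅.
  x = 8: f ≡ 0 at y ∈ ∅; g ≡ 0 at y ∈ {9}; common: ∅.
  x = 9: f ≡ 0 at y ∈ ∅; g ≡ 0 at y ∈ ∅; common: ∅.
  x = 10: f ≡ 0 at y ∈ {4, 6}; g ≡ 0 at y ∈ {1, 8}; common: ∅.
Collecting: common zeros = ∅, so the count is 0.
Comparison with the Bézout bound: 0 ≤ 4 = deg(f)·deg(g), as expected for curves with no common component (the affine F_11-count falls short of the bound because intersections may lie at infinity, over extension fields, or carry multiplicity).
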